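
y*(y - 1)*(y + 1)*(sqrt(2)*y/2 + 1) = sqrt(2)*y^4/2 + y^3 - sqrt(2)*y^2/2 - y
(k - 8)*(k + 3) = k^2 - 5*k - 24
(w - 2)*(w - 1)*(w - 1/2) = w^3 - 7*w^2/2 + 7*w/2 - 1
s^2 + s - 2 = (s - 1)*(s + 2)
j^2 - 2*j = j*(j - 2)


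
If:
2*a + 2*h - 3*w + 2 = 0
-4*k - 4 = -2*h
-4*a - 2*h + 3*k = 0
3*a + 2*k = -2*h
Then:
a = -20/21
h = 34/21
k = -4/21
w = 10/9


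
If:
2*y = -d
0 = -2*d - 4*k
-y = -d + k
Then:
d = 0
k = 0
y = 0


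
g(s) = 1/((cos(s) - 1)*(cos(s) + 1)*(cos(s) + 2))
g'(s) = sin(s)/((cos(s) - 1)*(cos(s) + 1)*(cos(s) + 2)^2) + sin(s)/((cos(s) - 1)*(cos(s) + 1)^2*(cos(s) + 2)) + sin(s)/((cos(s) - 1)^2*(cos(s) + 1)*(cos(s) + 2)) = (-3 + 4*cos(s)/sin(s)^2 + 2/sin(s)^2)/((cos(s) + 2)^2*sin(s))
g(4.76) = -0.49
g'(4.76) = 0.19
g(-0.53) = -1.37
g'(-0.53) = -4.42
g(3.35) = -22.87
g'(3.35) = 220.87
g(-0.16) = -13.19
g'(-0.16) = -162.75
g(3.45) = -10.36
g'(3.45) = 68.07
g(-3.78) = -2.35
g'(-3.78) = -7.51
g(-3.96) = -1.43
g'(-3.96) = -3.46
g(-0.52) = -1.41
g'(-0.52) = -4.69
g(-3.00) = -49.72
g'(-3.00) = 704.49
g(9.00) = -5.41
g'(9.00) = -25.96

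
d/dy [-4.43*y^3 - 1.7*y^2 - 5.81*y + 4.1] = -13.29*y^2 - 3.4*y - 5.81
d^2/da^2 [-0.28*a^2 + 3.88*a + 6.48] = -0.560000000000000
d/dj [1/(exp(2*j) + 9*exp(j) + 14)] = (-2*exp(j) - 9)*exp(j)/(exp(2*j) + 9*exp(j) + 14)^2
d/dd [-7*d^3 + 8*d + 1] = 8 - 21*d^2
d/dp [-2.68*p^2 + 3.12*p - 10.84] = 3.12 - 5.36*p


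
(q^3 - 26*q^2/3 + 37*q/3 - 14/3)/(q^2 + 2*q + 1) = (3*q^3 - 26*q^2 + 37*q - 14)/(3*(q^2 + 2*q + 1))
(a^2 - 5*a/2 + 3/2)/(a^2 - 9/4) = 2*(a - 1)/(2*a + 3)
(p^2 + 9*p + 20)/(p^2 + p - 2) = (p^2 + 9*p + 20)/(p^2 + p - 2)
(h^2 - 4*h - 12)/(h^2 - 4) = (h - 6)/(h - 2)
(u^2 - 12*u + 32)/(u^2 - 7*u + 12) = (u - 8)/(u - 3)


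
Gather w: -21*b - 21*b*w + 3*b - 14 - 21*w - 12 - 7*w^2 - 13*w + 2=-18*b - 7*w^2 + w*(-21*b - 34) - 24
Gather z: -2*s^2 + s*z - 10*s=-2*s^2 + s*z - 10*s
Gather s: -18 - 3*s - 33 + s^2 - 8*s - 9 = s^2 - 11*s - 60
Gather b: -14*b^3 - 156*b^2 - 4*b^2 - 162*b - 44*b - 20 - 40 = -14*b^3 - 160*b^2 - 206*b - 60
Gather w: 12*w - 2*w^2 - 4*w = -2*w^2 + 8*w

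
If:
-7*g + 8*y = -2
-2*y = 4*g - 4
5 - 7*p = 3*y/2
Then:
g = 18/23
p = 100/161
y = 10/23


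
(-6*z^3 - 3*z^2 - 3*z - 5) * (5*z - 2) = -30*z^4 - 3*z^3 - 9*z^2 - 19*z + 10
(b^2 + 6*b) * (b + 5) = b^3 + 11*b^2 + 30*b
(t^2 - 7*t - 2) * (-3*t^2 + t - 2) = -3*t^4 + 22*t^3 - 3*t^2 + 12*t + 4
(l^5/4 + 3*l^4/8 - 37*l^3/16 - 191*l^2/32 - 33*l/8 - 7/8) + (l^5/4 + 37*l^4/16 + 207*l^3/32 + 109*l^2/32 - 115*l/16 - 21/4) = l^5/2 + 43*l^4/16 + 133*l^3/32 - 41*l^2/16 - 181*l/16 - 49/8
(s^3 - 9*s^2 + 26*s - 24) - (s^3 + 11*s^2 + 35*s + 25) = -20*s^2 - 9*s - 49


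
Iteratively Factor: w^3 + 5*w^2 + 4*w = (w + 4)*(w^2 + w) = (w + 1)*(w + 4)*(w)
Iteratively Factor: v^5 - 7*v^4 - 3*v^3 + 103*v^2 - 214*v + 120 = (v - 1)*(v^4 - 6*v^3 - 9*v^2 + 94*v - 120) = (v - 1)*(v + 4)*(v^3 - 10*v^2 + 31*v - 30) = (v - 5)*(v - 1)*(v + 4)*(v^2 - 5*v + 6) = (v - 5)*(v - 2)*(v - 1)*(v + 4)*(v - 3)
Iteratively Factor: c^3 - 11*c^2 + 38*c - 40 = (c - 4)*(c^2 - 7*c + 10) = (c - 5)*(c - 4)*(c - 2)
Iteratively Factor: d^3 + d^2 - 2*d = (d)*(d^2 + d - 2) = d*(d - 1)*(d + 2)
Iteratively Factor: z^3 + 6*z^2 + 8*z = (z)*(z^2 + 6*z + 8) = z*(z + 2)*(z + 4)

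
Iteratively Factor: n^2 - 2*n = (n)*(n - 2)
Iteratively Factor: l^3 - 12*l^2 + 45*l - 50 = (l - 5)*(l^2 - 7*l + 10) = (l - 5)*(l - 2)*(l - 5)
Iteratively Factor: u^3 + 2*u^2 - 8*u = (u + 4)*(u^2 - 2*u) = u*(u + 4)*(u - 2)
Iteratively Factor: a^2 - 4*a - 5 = (a - 5)*(a + 1)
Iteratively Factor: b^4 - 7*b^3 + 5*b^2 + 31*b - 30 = (b + 2)*(b^3 - 9*b^2 + 23*b - 15) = (b - 5)*(b + 2)*(b^2 - 4*b + 3) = (b - 5)*(b - 3)*(b + 2)*(b - 1)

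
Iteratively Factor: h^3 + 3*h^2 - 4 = (h - 1)*(h^2 + 4*h + 4) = (h - 1)*(h + 2)*(h + 2)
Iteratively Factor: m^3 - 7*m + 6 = (m - 2)*(m^2 + 2*m - 3) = (m - 2)*(m - 1)*(m + 3)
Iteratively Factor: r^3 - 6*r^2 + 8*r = (r - 4)*(r^2 - 2*r) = r*(r - 4)*(r - 2)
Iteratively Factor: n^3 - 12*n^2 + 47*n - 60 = (n - 5)*(n^2 - 7*n + 12) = (n - 5)*(n - 4)*(n - 3)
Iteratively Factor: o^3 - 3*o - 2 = (o + 1)*(o^2 - o - 2) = (o - 2)*(o + 1)*(o + 1)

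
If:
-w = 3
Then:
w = -3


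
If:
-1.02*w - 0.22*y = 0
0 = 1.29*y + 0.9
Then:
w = 0.15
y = -0.70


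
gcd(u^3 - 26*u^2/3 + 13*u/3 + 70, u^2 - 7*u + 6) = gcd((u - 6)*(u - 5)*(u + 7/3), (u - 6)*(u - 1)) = u - 6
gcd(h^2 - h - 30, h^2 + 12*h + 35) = h + 5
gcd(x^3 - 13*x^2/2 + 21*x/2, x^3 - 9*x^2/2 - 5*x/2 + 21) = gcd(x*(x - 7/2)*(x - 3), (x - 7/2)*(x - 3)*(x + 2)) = x^2 - 13*x/2 + 21/2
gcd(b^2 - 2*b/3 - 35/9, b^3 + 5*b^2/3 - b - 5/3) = b + 5/3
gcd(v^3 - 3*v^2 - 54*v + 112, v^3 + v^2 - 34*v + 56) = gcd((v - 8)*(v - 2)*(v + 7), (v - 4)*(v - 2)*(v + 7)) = v^2 + 5*v - 14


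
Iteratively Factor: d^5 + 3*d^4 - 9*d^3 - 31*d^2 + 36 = (d - 3)*(d^4 + 6*d^3 + 9*d^2 - 4*d - 12) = (d - 3)*(d - 1)*(d^3 + 7*d^2 + 16*d + 12) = (d - 3)*(d - 1)*(d + 2)*(d^2 + 5*d + 6) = (d - 3)*(d - 1)*(d + 2)^2*(d + 3)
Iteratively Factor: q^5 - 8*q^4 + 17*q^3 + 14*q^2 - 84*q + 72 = (q - 2)*(q^4 - 6*q^3 + 5*q^2 + 24*q - 36) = (q - 2)*(q + 2)*(q^3 - 8*q^2 + 21*q - 18) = (q - 3)*(q - 2)*(q + 2)*(q^2 - 5*q + 6) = (q - 3)*(q - 2)^2*(q + 2)*(q - 3)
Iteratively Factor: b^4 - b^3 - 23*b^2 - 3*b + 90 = (b - 2)*(b^3 + b^2 - 21*b - 45) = (b - 2)*(b + 3)*(b^2 - 2*b - 15) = (b - 2)*(b + 3)^2*(b - 5)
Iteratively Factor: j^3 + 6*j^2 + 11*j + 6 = (j + 3)*(j^2 + 3*j + 2) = (j + 1)*(j + 3)*(j + 2)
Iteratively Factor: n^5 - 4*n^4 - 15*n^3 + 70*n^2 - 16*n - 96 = (n - 3)*(n^4 - n^3 - 18*n^2 + 16*n + 32) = (n - 3)*(n + 4)*(n^3 - 5*n^2 + 2*n + 8) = (n - 4)*(n - 3)*(n + 4)*(n^2 - n - 2) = (n - 4)*(n - 3)*(n - 2)*(n + 4)*(n + 1)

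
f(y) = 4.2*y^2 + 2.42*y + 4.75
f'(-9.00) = -73.18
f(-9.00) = 323.17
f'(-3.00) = -22.78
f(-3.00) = 35.29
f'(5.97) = 52.57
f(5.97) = 168.89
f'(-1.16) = -7.32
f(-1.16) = 7.59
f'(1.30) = 13.34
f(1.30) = 14.99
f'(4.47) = 39.97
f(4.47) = 99.49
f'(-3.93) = -30.59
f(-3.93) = 60.11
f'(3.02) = 27.79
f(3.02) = 50.36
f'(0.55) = 7.04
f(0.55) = 7.35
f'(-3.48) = -26.81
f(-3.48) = 47.19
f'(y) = 8.4*y + 2.42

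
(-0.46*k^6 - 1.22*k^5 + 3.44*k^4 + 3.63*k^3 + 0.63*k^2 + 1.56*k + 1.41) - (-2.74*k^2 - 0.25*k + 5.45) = -0.46*k^6 - 1.22*k^5 + 3.44*k^4 + 3.63*k^3 + 3.37*k^2 + 1.81*k - 4.04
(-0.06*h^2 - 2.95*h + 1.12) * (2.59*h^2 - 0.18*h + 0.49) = -0.1554*h^4 - 7.6297*h^3 + 3.4024*h^2 - 1.6471*h + 0.5488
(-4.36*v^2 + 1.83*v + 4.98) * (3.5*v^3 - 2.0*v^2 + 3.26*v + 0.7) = -15.26*v^5 + 15.125*v^4 - 0.4436*v^3 - 7.0462*v^2 + 17.5158*v + 3.486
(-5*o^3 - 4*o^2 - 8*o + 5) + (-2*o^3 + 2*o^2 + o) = -7*o^3 - 2*o^2 - 7*o + 5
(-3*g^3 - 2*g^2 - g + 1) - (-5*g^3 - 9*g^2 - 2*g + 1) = 2*g^3 + 7*g^2 + g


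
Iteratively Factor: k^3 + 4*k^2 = (k)*(k^2 + 4*k) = k*(k + 4)*(k)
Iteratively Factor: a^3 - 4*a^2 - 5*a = (a - 5)*(a^2 + a) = (a - 5)*(a + 1)*(a)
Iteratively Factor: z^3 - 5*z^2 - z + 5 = (z - 5)*(z^2 - 1) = (z - 5)*(z + 1)*(z - 1)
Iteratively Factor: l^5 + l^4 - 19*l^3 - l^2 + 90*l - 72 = (l - 2)*(l^4 + 3*l^3 - 13*l^2 - 27*l + 36) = (l - 2)*(l + 4)*(l^3 - l^2 - 9*l + 9) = (l - 2)*(l + 3)*(l + 4)*(l^2 - 4*l + 3) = (l - 3)*(l - 2)*(l + 3)*(l + 4)*(l - 1)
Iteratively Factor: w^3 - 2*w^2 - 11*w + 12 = (w - 4)*(w^2 + 2*w - 3) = (w - 4)*(w + 3)*(w - 1)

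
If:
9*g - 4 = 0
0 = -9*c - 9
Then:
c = -1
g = 4/9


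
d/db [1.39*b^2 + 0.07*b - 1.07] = 2.78*b + 0.07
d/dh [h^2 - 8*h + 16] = 2*h - 8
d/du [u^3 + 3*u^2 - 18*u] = 3*u^2 + 6*u - 18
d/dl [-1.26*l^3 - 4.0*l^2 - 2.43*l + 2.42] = -3.78*l^2 - 8.0*l - 2.43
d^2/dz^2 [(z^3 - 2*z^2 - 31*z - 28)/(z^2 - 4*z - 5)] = -36/(z^3 - 15*z^2 + 75*z - 125)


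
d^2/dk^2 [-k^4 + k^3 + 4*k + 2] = 6*k*(1 - 2*k)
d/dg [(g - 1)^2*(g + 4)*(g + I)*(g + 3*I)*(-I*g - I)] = -6*I*g^5 + g^4*(20 - 15*I) + g^3*(48 + 32*I) + g^2*(-60 + 36*I) + g*(-24 - 38*I) + 16 - 9*I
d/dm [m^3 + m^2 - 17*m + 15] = 3*m^2 + 2*m - 17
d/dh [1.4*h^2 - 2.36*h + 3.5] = 2.8*h - 2.36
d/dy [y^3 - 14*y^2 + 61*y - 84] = 3*y^2 - 28*y + 61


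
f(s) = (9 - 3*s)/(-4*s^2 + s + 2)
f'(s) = (9 - 3*s)*(8*s - 1)/(-4*s^2 + s + 2)^2 - 3/(-4*s^2 + s + 2)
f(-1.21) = -2.49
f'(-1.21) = -4.66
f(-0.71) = -15.32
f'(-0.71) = -136.77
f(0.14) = 4.16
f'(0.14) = -1.21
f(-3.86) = -0.33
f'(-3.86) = -0.12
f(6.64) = 0.07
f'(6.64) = -0.00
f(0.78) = 19.23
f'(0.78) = 282.18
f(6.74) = 0.06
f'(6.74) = -0.00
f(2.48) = -0.08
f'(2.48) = 0.22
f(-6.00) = -0.18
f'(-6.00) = -0.04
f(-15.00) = -0.06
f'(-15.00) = 0.00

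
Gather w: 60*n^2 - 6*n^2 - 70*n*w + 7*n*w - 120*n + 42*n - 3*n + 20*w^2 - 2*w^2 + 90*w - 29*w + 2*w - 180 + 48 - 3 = 54*n^2 - 81*n + 18*w^2 + w*(63 - 63*n) - 135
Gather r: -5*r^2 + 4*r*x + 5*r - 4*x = -5*r^2 + r*(4*x + 5) - 4*x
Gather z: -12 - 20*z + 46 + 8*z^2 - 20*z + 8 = 8*z^2 - 40*z + 42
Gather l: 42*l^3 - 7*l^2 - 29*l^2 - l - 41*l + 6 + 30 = 42*l^3 - 36*l^2 - 42*l + 36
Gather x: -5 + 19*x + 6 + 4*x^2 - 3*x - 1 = 4*x^2 + 16*x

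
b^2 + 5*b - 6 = (b - 1)*(b + 6)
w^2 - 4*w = w*(w - 4)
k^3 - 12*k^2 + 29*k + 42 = (k - 7)*(k - 6)*(k + 1)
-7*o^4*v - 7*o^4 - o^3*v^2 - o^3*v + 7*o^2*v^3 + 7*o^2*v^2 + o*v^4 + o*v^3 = (-o + v)*(o + v)*(7*o + v)*(o*v + o)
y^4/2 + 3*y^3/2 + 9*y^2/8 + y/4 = y*(y/2 + 1)*(y + 1/2)^2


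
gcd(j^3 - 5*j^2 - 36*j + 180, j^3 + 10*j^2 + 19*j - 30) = j + 6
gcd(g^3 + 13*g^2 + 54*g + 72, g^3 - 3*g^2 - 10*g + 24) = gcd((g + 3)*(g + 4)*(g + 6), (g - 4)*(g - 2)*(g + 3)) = g + 3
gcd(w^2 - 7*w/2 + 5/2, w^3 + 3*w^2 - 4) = w - 1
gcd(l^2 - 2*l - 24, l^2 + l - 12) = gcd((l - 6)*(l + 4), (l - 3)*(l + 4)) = l + 4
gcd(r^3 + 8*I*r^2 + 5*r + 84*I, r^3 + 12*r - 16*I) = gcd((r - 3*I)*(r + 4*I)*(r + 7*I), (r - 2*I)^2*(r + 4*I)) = r + 4*I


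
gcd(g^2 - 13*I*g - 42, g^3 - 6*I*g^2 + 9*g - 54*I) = g - 6*I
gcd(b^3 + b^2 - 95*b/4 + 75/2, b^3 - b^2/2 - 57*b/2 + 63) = b + 6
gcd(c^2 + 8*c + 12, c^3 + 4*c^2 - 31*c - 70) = c + 2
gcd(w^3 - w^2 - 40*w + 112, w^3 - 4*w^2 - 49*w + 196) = w^2 + 3*w - 28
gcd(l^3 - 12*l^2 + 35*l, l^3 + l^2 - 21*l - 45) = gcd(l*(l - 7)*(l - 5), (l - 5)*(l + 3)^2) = l - 5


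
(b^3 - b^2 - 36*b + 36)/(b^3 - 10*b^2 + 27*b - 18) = (b + 6)/(b - 3)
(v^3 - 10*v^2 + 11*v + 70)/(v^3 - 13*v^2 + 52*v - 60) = (v^2 - 5*v - 14)/(v^2 - 8*v + 12)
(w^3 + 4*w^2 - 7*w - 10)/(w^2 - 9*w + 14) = (w^2 + 6*w + 5)/(w - 7)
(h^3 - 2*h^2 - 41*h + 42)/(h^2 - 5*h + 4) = (h^2 - h - 42)/(h - 4)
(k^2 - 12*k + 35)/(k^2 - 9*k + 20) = (k - 7)/(k - 4)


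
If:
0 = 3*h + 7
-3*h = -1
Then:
No Solution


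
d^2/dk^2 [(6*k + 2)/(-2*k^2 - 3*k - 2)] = 4*(-(3*k + 1)*(4*k + 3)^2 + (18*k + 11)*(2*k^2 + 3*k + 2))/(2*k^2 + 3*k + 2)^3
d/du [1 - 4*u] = -4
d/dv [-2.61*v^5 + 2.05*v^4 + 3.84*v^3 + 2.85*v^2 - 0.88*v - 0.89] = -13.05*v^4 + 8.2*v^3 + 11.52*v^2 + 5.7*v - 0.88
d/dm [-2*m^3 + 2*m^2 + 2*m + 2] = -6*m^2 + 4*m + 2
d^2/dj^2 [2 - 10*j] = 0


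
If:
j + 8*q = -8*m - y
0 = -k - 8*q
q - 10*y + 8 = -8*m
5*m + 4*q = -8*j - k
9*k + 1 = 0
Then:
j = 3637/47088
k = -1/9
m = -331/2943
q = 1/72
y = 33499/47088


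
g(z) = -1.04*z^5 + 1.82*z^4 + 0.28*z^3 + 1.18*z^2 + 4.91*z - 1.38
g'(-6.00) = -8290.69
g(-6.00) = 10396.92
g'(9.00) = -28715.89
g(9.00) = -49127.43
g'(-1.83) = -99.53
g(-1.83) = 33.63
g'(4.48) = -1407.74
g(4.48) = -1074.21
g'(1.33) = 10.39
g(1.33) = 9.26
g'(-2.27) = -219.35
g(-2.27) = 101.29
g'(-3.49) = -1074.00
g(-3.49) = 792.43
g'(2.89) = -168.27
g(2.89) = -53.28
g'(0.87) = 9.41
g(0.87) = 4.49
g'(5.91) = -4792.88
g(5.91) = -5151.44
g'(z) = -5.2*z^4 + 7.28*z^3 + 0.84*z^2 + 2.36*z + 4.91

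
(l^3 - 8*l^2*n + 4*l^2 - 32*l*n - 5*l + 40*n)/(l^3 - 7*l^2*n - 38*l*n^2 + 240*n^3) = (l^2 + 4*l - 5)/(l^2 + l*n - 30*n^2)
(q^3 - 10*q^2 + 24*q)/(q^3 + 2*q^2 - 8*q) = (q^2 - 10*q + 24)/(q^2 + 2*q - 8)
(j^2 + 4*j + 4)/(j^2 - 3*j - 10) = (j + 2)/(j - 5)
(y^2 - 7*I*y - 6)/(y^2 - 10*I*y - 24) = (y - I)/(y - 4*I)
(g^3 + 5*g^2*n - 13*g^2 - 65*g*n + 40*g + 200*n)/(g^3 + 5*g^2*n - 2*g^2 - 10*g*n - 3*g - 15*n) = (g^2 - 13*g + 40)/(g^2 - 2*g - 3)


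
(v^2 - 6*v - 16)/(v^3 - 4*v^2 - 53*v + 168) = (v + 2)/(v^2 + 4*v - 21)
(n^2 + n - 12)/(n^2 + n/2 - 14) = 2*(n - 3)/(2*n - 7)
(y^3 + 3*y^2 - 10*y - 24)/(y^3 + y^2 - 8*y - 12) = (y + 4)/(y + 2)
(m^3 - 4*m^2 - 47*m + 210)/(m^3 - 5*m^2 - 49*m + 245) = (m - 6)/(m - 7)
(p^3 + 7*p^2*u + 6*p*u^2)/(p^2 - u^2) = p*(p + 6*u)/(p - u)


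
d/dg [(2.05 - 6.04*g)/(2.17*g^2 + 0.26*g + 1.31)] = (13.1068*g^2 - 8.897*g - 8.4454)/(4.7089*g^4 + 1.1284*g^3 + 5.753*g^2 + 0.6812*g + 1.7161)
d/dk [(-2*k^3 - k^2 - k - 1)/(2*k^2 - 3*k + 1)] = (-4*k^4 + 12*k^3 - k^2 + 2*k - 4)/(4*k^4 - 12*k^3 + 13*k^2 - 6*k + 1)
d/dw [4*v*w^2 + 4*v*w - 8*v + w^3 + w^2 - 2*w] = 8*v*w + 4*v + 3*w^2 + 2*w - 2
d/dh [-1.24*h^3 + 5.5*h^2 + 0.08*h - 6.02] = -3.72*h^2 + 11.0*h + 0.08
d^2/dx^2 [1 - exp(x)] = -exp(x)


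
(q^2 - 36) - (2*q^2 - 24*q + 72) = -q^2 + 24*q - 108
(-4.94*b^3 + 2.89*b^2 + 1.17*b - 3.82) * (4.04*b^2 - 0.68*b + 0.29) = -19.9576*b^5 + 15.0348*b^4 + 1.329*b^3 - 15.3903*b^2 + 2.9369*b - 1.1078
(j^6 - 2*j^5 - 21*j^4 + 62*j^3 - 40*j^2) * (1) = j^6 - 2*j^5 - 21*j^4 + 62*j^3 - 40*j^2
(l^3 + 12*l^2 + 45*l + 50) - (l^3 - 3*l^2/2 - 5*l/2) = 27*l^2/2 + 95*l/2 + 50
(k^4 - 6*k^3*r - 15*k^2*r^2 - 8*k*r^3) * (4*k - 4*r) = 4*k^5 - 28*k^4*r - 36*k^3*r^2 + 28*k^2*r^3 + 32*k*r^4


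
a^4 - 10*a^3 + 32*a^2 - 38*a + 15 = (a - 5)*(a - 3)*(a - 1)^2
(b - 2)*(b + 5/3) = b^2 - b/3 - 10/3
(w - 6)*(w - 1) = w^2 - 7*w + 6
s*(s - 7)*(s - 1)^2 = s^4 - 9*s^3 + 15*s^2 - 7*s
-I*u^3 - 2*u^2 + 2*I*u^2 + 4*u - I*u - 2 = (u - 1)*(u - 2*I)*(-I*u + I)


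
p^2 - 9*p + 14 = (p - 7)*(p - 2)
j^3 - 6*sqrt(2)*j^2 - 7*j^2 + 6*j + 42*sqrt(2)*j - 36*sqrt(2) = (j - 6)*(j - 1)*(j - 6*sqrt(2))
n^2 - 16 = (n - 4)*(n + 4)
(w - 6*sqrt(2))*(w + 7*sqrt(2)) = w^2 + sqrt(2)*w - 84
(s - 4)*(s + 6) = s^2 + 2*s - 24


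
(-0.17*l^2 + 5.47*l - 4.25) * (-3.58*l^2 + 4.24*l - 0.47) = 0.6086*l^4 - 20.3034*l^3 + 38.4877*l^2 - 20.5909*l + 1.9975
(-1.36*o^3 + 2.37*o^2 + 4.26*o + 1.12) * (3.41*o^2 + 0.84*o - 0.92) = -4.6376*o^5 + 6.9393*o^4 + 17.7686*o^3 + 5.2172*o^2 - 2.9784*o - 1.0304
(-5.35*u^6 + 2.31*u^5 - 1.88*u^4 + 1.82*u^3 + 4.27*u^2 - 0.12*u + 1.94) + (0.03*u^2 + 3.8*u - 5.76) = -5.35*u^6 + 2.31*u^5 - 1.88*u^4 + 1.82*u^3 + 4.3*u^2 + 3.68*u - 3.82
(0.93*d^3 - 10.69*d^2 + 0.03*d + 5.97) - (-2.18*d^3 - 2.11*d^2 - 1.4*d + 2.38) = 3.11*d^3 - 8.58*d^2 + 1.43*d + 3.59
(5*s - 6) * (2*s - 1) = 10*s^2 - 17*s + 6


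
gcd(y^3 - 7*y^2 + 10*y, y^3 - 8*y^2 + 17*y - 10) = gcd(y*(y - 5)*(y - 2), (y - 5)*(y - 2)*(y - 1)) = y^2 - 7*y + 10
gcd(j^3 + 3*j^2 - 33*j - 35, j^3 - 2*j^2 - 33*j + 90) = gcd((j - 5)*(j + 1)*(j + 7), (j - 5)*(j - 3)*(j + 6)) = j - 5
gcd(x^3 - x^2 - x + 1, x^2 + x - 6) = 1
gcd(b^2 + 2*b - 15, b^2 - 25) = b + 5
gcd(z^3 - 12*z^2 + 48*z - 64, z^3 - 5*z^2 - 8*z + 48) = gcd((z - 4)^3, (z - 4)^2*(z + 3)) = z^2 - 8*z + 16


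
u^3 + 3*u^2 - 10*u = u*(u - 2)*(u + 5)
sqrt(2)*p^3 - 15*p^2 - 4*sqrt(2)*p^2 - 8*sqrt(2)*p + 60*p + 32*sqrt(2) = (p - 4)*(p - 8*sqrt(2))*(sqrt(2)*p + 1)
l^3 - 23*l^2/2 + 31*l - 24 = (l - 8)*(l - 2)*(l - 3/2)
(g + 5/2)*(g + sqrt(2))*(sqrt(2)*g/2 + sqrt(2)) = sqrt(2)*g^3/2 + g^2 + 9*sqrt(2)*g^2/4 + 5*sqrt(2)*g/2 + 9*g/2 + 5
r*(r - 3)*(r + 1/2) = r^3 - 5*r^2/2 - 3*r/2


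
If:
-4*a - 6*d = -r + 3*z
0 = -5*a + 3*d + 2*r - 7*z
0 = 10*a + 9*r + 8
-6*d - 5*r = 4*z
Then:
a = -107/226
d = 77/678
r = -41/113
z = 32/113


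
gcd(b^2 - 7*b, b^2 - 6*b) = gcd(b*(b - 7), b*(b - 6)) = b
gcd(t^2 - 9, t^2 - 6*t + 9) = t - 3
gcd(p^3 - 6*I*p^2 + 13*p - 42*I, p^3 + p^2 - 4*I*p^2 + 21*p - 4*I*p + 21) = p^2 - 4*I*p + 21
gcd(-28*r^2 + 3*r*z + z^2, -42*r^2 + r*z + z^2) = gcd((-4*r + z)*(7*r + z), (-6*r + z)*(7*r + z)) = 7*r + z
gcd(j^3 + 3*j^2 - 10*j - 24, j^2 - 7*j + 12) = j - 3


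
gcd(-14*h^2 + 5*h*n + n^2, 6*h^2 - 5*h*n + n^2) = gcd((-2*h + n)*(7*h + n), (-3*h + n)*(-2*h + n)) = 2*h - n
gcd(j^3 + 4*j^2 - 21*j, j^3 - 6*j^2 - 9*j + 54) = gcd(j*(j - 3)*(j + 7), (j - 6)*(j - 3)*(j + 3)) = j - 3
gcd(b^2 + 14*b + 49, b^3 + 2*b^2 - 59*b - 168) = b + 7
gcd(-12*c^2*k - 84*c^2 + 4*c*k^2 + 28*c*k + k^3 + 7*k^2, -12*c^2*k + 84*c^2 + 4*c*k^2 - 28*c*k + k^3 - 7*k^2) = 12*c^2 - 4*c*k - k^2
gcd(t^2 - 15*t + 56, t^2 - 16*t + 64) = t - 8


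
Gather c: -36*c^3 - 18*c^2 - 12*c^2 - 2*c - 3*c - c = -36*c^3 - 30*c^2 - 6*c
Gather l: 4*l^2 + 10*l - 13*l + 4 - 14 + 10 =4*l^2 - 3*l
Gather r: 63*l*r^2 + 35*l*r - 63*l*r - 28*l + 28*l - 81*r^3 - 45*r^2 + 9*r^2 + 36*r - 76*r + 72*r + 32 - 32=-81*r^3 + r^2*(63*l - 36) + r*(32 - 28*l)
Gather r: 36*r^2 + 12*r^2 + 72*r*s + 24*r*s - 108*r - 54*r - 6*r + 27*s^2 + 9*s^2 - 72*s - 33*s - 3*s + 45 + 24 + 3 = 48*r^2 + r*(96*s - 168) + 36*s^2 - 108*s + 72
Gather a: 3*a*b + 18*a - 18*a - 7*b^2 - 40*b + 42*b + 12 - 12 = 3*a*b - 7*b^2 + 2*b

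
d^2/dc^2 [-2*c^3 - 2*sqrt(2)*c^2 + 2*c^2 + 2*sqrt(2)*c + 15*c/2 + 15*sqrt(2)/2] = -12*c - 4*sqrt(2) + 4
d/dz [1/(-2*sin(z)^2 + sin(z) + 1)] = (4*sin(z) - 1)*cos(z)/(sin(z) + cos(2*z))^2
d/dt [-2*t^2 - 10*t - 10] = -4*t - 10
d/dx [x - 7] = 1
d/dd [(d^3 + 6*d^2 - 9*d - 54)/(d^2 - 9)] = 1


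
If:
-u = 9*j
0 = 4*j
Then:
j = 0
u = 0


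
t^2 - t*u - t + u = (t - 1)*(t - u)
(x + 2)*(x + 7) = x^2 + 9*x + 14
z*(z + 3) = z^2 + 3*z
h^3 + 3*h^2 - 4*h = h*(h - 1)*(h + 4)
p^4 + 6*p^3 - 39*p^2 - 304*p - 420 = (p - 7)*(p + 2)*(p + 5)*(p + 6)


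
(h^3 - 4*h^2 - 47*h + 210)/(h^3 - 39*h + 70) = (h - 6)/(h - 2)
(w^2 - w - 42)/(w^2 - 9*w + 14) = (w + 6)/(w - 2)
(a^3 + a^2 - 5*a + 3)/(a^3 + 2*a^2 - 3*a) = (a - 1)/a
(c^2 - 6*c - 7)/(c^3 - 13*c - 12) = (c - 7)/(c^2 - c - 12)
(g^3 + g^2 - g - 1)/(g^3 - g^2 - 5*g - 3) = (g - 1)/(g - 3)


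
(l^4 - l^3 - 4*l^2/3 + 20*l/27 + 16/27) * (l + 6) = l^5 + 5*l^4 - 22*l^3/3 - 196*l^2/27 + 136*l/27 + 32/9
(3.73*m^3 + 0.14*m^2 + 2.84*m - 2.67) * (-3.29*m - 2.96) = -12.2717*m^4 - 11.5014*m^3 - 9.758*m^2 + 0.3779*m + 7.9032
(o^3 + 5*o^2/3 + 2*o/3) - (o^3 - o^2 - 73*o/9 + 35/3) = 8*o^2/3 + 79*o/9 - 35/3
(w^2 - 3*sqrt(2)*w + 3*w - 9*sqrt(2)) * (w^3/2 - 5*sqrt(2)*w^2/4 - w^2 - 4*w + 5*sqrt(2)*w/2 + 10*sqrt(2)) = w^5/2 - 11*sqrt(2)*w^4/4 + w^4/2 - 11*sqrt(2)*w^3/4 + w^3/2 - 9*w^2/2 + 77*sqrt(2)*w^2/2 - 105*w + 66*sqrt(2)*w - 180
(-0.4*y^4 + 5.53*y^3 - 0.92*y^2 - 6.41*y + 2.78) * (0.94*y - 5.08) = -0.376*y^5 + 7.2302*y^4 - 28.9572*y^3 - 1.3518*y^2 + 35.176*y - 14.1224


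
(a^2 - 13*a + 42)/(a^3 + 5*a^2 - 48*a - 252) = (a - 6)/(a^2 + 12*a + 36)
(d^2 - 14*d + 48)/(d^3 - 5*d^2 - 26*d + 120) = (d - 8)/(d^2 + d - 20)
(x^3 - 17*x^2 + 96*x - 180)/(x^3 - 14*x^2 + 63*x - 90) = (x - 6)/(x - 3)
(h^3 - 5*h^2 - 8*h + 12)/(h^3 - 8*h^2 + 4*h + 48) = (h - 1)/(h - 4)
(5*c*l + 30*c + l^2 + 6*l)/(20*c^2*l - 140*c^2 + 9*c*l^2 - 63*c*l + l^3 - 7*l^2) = (l + 6)/(4*c*l - 28*c + l^2 - 7*l)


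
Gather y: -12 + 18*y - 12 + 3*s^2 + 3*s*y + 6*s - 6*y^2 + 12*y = 3*s^2 + 6*s - 6*y^2 + y*(3*s + 30) - 24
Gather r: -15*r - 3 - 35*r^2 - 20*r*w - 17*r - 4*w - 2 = -35*r^2 + r*(-20*w - 32) - 4*w - 5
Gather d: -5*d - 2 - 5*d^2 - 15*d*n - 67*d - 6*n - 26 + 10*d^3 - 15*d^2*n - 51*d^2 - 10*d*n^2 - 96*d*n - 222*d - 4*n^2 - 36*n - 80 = 10*d^3 + d^2*(-15*n - 56) + d*(-10*n^2 - 111*n - 294) - 4*n^2 - 42*n - 108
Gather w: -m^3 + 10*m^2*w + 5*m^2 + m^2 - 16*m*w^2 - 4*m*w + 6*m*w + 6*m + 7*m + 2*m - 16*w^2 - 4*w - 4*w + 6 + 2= -m^3 + 6*m^2 + 15*m + w^2*(-16*m - 16) + w*(10*m^2 + 2*m - 8) + 8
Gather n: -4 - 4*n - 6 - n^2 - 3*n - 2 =-n^2 - 7*n - 12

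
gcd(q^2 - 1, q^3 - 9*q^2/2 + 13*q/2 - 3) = q - 1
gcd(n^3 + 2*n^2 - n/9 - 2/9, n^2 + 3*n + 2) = n + 2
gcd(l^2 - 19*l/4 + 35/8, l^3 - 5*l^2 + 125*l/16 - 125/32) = l - 5/4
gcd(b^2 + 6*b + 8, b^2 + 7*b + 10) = b + 2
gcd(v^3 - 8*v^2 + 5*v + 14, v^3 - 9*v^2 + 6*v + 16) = v^2 - v - 2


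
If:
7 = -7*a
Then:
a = -1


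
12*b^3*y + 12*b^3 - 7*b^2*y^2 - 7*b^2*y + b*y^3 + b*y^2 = (-4*b + y)*(-3*b + y)*(b*y + b)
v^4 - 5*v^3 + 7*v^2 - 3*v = v*(v - 3)*(v - 1)^2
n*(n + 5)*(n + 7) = n^3 + 12*n^2 + 35*n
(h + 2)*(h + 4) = h^2 + 6*h + 8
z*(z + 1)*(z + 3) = z^3 + 4*z^2 + 3*z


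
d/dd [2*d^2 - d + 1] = 4*d - 1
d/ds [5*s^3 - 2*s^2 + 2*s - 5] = 15*s^2 - 4*s + 2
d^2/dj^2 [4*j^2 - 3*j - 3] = 8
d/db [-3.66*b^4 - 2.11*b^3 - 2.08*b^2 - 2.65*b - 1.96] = -14.64*b^3 - 6.33*b^2 - 4.16*b - 2.65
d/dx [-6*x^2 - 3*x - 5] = -12*x - 3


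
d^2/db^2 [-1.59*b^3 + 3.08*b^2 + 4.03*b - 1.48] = 6.16 - 9.54*b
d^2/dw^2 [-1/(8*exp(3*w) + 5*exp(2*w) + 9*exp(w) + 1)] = (-2*(24*exp(2*w) + 10*exp(w) + 9)^2*exp(w) + (72*exp(2*w) + 20*exp(w) + 9)*(8*exp(3*w) + 5*exp(2*w) + 9*exp(w) + 1))*exp(w)/(8*exp(3*w) + 5*exp(2*w) + 9*exp(w) + 1)^3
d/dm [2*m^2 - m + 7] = 4*m - 1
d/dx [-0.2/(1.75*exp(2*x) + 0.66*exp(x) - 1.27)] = (0.7*exp(x) + 0.132)*exp(x)/(1.75*exp(2*x) + 0.66*exp(x) - 1.27)^2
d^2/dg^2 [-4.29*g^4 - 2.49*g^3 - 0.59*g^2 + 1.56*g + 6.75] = -51.48*g^2 - 14.94*g - 1.18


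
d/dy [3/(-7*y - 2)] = 21/(7*y + 2)^2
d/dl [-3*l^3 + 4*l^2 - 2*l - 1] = -9*l^2 + 8*l - 2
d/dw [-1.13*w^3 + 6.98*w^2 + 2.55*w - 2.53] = -3.39*w^2 + 13.96*w + 2.55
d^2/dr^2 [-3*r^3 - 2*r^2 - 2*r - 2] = -18*r - 4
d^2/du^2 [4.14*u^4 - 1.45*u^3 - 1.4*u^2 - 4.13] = 49.68*u^2 - 8.7*u - 2.8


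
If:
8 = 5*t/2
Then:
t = 16/5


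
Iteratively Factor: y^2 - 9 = (y + 3)*(y - 3)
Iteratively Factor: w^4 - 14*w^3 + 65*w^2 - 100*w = (w - 5)*(w^3 - 9*w^2 + 20*w) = w*(w - 5)*(w^2 - 9*w + 20) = w*(w - 5)^2*(w - 4)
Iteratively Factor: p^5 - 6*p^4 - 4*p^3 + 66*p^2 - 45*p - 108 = (p - 4)*(p^4 - 2*p^3 - 12*p^2 + 18*p + 27) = (p - 4)*(p - 3)*(p^3 + p^2 - 9*p - 9) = (p - 4)*(p - 3)^2*(p^2 + 4*p + 3) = (p - 4)*(p - 3)^2*(p + 3)*(p + 1)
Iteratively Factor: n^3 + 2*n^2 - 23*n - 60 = (n + 4)*(n^2 - 2*n - 15) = (n - 5)*(n + 4)*(n + 3)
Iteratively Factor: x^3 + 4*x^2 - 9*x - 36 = (x + 4)*(x^2 - 9) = (x + 3)*(x + 4)*(x - 3)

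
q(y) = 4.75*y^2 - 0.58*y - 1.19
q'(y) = 9.5*y - 0.58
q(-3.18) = 48.69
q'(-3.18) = -30.79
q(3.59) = 57.95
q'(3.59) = 33.52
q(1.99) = 16.47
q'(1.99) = 18.32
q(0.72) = 0.85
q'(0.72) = 6.26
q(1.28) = 5.85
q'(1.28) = 11.58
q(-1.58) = 11.58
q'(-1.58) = -15.59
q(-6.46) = 200.78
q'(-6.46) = -61.95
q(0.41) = -0.63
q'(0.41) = 3.32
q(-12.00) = 689.77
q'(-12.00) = -114.58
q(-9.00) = 388.78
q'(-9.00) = -86.08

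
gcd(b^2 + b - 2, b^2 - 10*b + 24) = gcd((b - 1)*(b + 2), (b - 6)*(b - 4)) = 1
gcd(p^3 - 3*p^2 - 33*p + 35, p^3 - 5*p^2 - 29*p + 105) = p^2 - 2*p - 35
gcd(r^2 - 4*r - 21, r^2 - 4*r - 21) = r^2 - 4*r - 21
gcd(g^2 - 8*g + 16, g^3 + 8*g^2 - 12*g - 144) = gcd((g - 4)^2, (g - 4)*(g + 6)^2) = g - 4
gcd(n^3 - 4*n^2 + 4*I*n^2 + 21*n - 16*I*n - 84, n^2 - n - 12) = n - 4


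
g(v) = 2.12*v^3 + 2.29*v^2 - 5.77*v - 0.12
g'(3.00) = 65.21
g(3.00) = 60.42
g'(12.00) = 965.03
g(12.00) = 3923.76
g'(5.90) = 242.64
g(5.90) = 480.96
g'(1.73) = 21.19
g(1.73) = 7.73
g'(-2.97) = 36.73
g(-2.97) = -18.32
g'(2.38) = 41.16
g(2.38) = 27.70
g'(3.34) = 80.48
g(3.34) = 85.15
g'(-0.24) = -6.50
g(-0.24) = 1.37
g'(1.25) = 9.89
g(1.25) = 0.39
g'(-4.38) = 96.18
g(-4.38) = -109.05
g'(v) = 6.36*v^2 + 4.58*v - 5.77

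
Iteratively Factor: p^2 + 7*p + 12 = (p + 4)*(p + 3)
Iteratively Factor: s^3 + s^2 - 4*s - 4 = (s - 2)*(s^2 + 3*s + 2) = (s - 2)*(s + 2)*(s + 1)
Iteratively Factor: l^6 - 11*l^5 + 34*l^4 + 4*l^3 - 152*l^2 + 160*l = (l - 2)*(l^5 - 9*l^4 + 16*l^3 + 36*l^2 - 80*l) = (l - 2)*(l + 2)*(l^4 - 11*l^3 + 38*l^2 - 40*l) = (l - 2)^2*(l + 2)*(l^3 - 9*l^2 + 20*l) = l*(l - 2)^2*(l + 2)*(l^2 - 9*l + 20) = l*(l - 5)*(l - 2)^2*(l + 2)*(l - 4)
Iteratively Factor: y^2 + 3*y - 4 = (y + 4)*(y - 1)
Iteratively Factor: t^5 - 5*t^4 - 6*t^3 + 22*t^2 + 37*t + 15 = (t - 3)*(t^4 - 2*t^3 - 12*t^2 - 14*t - 5) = (t - 3)*(t + 1)*(t^3 - 3*t^2 - 9*t - 5) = (t - 3)*(t + 1)^2*(t^2 - 4*t - 5) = (t - 3)*(t + 1)^3*(t - 5)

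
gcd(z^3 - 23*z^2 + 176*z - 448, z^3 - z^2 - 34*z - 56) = z - 7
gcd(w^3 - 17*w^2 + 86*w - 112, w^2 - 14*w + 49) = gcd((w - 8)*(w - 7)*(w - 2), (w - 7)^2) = w - 7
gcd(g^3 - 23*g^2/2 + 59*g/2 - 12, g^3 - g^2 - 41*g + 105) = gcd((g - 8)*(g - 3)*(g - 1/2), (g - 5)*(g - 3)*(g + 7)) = g - 3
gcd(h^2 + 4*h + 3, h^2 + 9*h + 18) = h + 3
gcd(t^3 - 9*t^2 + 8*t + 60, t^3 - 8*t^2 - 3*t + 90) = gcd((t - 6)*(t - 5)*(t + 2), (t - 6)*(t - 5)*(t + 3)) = t^2 - 11*t + 30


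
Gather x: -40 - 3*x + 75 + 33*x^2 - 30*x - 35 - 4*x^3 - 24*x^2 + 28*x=-4*x^3 + 9*x^2 - 5*x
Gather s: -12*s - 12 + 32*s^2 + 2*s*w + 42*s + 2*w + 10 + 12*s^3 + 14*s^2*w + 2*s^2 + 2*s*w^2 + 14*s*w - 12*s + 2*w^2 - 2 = 12*s^3 + s^2*(14*w + 34) + s*(2*w^2 + 16*w + 18) + 2*w^2 + 2*w - 4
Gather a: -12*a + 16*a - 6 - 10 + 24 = 4*a + 8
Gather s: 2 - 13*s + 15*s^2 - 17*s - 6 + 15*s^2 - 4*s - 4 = 30*s^2 - 34*s - 8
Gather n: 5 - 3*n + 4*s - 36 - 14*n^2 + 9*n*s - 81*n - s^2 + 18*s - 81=-14*n^2 + n*(9*s - 84) - s^2 + 22*s - 112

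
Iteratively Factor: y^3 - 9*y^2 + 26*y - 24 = (y - 4)*(y^2 - 5*y + 6) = (y - 4)*(y - 3)*(y - 2)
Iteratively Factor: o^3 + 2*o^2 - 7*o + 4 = (o - 1)*(o^2 + 3*o - 4) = (o - 1)*(o + 4)*(o - 1)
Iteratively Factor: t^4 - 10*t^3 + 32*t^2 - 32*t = (t)*(t^3 - 10*t^2 + 32*t - 32) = t*(t - 2)*(t^2 - 8*t + 16) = t*(t - 4)*(t - 2)*(t - 4)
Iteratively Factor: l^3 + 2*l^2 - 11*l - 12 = (l + 4)*(l^2 - 2*l - 3) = (l - 3)*(l + 4)*(l + 1)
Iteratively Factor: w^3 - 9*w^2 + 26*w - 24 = (w - 3)*(w^2 - 6*w + 8) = (w - 3)*(w - 2)*(w - 4)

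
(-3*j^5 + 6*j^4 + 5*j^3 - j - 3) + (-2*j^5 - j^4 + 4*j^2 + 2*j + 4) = -5*j^5 + 5*j^4 + 5*j^3 + 4*j^2 + j + 1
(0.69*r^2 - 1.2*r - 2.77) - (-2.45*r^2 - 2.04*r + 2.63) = 3.14*r^2 + 0.84*r - 5.4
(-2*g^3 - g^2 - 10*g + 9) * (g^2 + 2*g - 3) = -2*g^5 - 5*g^4 - 6*g^3 - 8*g^2 + 48*g - 27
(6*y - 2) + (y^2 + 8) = y^2 + 6*y + 6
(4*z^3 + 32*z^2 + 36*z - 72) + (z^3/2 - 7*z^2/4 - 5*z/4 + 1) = 9*z^3/2 + 121*z^2/4 + 139*z/4 - 71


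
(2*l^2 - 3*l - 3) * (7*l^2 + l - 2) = 14*l^4 - 19*l^3 - 28*l^2 + 3*l + 6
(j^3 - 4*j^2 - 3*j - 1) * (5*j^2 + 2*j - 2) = 5*j^5 - 18*j^4 - 25*j^3 - 3*j^2 + 4*j + 2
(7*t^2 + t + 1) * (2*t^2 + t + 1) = 14*t^4 + 9*t^3 + 10*t^2 + 2*t + 1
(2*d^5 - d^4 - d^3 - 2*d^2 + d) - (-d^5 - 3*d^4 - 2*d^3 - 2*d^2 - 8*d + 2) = 3*d^5 + 2*d^4 + d^3 + 9*d - 2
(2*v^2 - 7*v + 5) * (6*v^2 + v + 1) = 12*v^4 - 40*v^3 + 25*v^2 - 2*v + 5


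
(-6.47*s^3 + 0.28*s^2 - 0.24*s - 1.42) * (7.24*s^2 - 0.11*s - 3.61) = -46.8428*s^5 + 2.7389*s^4 + 21.5883*s^3 - 11.2652*s^2 + 1.0226*s + 5.1262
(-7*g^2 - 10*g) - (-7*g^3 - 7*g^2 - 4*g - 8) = 7*g^3 - 6*g + 8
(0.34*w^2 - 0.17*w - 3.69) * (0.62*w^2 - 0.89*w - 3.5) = 0.2108*w^4 - 0.408*w^3 - 3.3265*w^2 + 3.8791*w + 12.915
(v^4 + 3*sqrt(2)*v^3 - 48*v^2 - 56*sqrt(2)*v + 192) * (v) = v^5 + 3*sqrt(2)*v^4 - 48*v^3 - 56*sqrt(2)*v^2 + 192*v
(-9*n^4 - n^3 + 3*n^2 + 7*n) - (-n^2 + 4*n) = -9*n^4 - n^3 + 4*n^2 + 3*n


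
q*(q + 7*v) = q^2 + 7*q*v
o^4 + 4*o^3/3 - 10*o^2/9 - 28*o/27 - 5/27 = (o - 1)*(o + 1/3)^2*(o + 5/3)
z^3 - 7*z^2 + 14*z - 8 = (z - 4)*(z - 2)*(z - 1)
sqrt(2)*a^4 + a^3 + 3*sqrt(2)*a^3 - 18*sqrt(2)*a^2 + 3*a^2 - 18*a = a*(a - 3)*(a + 6)*(sqrt(2)*a + 1)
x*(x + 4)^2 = x^3 + 8*x^2 + 16*x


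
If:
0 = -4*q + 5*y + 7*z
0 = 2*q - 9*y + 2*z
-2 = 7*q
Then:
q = -2/7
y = -44/511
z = -52/511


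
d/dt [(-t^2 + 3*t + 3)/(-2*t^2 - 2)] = (3*t^2 + 8*t - 3)/(2*(t^4 + 2*t^2 + 1))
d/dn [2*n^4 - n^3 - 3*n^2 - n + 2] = 8*n^3 - 3*n^2 - 6*n - 1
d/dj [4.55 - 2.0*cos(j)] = 2.0*sin(j)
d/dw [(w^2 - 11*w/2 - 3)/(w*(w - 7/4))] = 12*(5*w^2 + 8*w - 7)/(w^2*(16*w^2 - 56*w + 49))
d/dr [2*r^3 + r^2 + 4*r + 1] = 6*r^2 + 2*r + 4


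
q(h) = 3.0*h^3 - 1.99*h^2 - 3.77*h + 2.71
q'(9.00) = 689.41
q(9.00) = 1994.59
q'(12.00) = 1244.47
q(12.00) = 4854.91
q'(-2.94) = 85.72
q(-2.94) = -79.64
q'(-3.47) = 118.41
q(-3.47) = -133.52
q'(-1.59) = 25.31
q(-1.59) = -8.39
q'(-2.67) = 71.02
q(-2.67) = -58.51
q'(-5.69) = 310.26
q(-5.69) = -592.93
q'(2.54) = 44.19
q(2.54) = 29.46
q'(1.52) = 10.97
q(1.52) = 2.92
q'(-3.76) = 138.43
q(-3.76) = -170.72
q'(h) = 9.0*h^2 - 3.98*h - 3.77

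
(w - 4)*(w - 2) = w^2 - 6*w + 8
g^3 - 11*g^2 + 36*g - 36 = (g - 6)*(g - 3)*(g - 2)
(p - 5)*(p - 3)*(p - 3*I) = p^3 - 8*p^2 - 3*I*p^2 + 15*p + 24*I*p - 45*I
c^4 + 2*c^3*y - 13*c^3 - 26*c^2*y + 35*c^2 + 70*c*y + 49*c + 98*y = (c - 7)^2*(c + 1)*(c + 2*y)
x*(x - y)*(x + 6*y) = x^3 + 5*x^2*y - 6*x*y^2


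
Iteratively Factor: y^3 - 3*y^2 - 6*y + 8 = (y - 4)*(y^2 + y - 2) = (y - 4)*(y - 1)*(y + 2)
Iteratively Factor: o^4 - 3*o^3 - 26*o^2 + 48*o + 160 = (o - 4)*(o^3 + o^2 - 22*o - 40) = (o - 4)*(o + 4)*(o^2 - 3*o - 10) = (o - 4)*(o + 2)*(o + 4)*(o - 5)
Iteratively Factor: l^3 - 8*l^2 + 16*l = (l - 4)*(l^2 - 4*l) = (l - 4)^2*(l)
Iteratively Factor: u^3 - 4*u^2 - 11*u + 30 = (u + 3)*(u^2 - 7*u + 10) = (u - 2)*(u + 3)*(u - 5)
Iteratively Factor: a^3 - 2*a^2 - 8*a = (a - 4)*(a^2 + 2*a) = (a - 4)*(a + 2)*(a)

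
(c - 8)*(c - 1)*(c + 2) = c^3 - 7*c^2 - 10*c + 16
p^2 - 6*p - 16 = (p - 8)*(p + 2)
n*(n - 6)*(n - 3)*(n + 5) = n^4 - 4*n^3 - 27*n^2 + 90*n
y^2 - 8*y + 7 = (y - 7)*(y - 1)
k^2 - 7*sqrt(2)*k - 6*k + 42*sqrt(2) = (k - 6)*(k - 7*sqrt(2))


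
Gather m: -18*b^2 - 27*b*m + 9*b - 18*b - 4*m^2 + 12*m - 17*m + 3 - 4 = -18*b^2 - 9*b - 4*m^2 + m*(-27*b - 5) - 1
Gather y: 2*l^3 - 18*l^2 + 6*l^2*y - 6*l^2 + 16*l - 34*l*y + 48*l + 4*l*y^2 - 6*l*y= 2*l^3 - 24*l^2 + 4*l*y^2 + 64*l + y*(6*l^2 - 40*l)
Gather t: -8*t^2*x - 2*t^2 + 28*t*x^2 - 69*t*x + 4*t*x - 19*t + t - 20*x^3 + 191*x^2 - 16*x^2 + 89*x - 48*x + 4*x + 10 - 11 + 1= t^2*(-8*x - 2) + t*(28*x^2 - 65*x - 18) - 20*x^3 + 175*x^2 + 45*x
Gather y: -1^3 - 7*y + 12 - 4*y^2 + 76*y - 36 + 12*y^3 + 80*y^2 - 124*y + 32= 12*y^3 + 76*y^2 - 55*y + 7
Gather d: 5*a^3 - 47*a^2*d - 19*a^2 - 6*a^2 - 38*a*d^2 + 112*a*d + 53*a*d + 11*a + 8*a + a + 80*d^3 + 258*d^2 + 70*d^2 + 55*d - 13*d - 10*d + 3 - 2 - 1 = 5*a^3 - 25*a^2 + 20*a + 80*d^3 + d^2*(328 - 38*a) + d*(-47*a^2 + 165*a + 32)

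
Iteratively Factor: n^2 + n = (n + 1)*(n)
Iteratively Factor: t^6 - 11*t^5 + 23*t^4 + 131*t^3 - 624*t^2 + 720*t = (t - 5)*(t^5 - 6*t^4 - 7*t^3 + 96*t^2 - 144*t) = (t - 5)*(t - 3)*(t^4 - 3*t^3 - 16*t^2 + 48*t) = (t - 5)*(t - 3)*(t + 4)*(t^3 - 7*t^2 + 12*t) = (t - 5)*(t - 4)*(t - 3)*(t + 4)*(t^2 - 3*t) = (t - 5)*(t - 4)*(t - 3)^2*(t + 4)*(t)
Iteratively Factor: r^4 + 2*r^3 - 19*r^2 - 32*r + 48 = (r + 3)*(r^3 - r^2 - 16*r + 16) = (r - 1)*(r + 3)*(r^2 - 16) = (r - 4)*(r - 1)*(r + 3)*(r + 4)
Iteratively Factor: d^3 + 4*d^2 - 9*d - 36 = (d + 4)*(d^2 - 9) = (d - 3)*(d + 4)*(d + 3)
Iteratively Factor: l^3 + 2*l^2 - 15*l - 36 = (l - 4)*(l^2 + 6*l + 9) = (l - 4)*(l + 3)*(l + 3)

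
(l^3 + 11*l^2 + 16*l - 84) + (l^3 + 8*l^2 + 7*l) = 2*l^3 + 19*l^2 + 23*l - 84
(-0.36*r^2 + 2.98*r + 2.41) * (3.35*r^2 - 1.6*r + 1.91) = -1.206*r^4 + 10.559*r^3 + 2.6179*r^2 + 1.8358*r + 4.6031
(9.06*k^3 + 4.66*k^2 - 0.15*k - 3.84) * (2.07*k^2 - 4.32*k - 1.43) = 18.7542*k^5 - 29.493*k^4 - 33.3975*k^3 - 13.9646*k^2 + 16.8033*k + 5.4912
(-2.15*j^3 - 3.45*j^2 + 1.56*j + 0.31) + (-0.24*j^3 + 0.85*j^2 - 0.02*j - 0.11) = -2.39*j^3 - 2.6*j^2 + 1.54*j + 0.2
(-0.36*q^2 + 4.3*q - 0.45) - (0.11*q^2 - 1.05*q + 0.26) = -0.47*q^2 + 5.35*q - 0.71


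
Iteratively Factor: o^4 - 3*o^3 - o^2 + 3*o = (o)*(o^3 - 3*o^2 - o + 3) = o*(o - 1)*(o^2 - 2*o - 3) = o*(o - 1)*(o + 1)*(o - 3)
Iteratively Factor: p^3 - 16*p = (p)*(p^2 - 16) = p*(p + 4)*(p - 4)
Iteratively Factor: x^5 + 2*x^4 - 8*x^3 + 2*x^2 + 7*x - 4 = (x - 1)*(x^4 + 3*x^3 - 5*x^2 - 3*x + 4) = (x - 1)^2*(x^3 + 4*x^2 - x - 4) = (x - 1)^2*(x + 4)*(x^2 - 1) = (x - 1)^2*(x + 1)*(x + 4)*(x - 1)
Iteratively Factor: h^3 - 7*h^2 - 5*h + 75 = (h - 5)*(h^2 - 2*h - 15) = (h - 5)^2*(h + 3)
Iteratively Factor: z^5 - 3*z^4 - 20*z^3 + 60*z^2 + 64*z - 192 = (z - 2)*(z^4 - z^3 - 22*z^2 + 16*z + 96) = (z - 3)*(z - 2)*(z^3 + 2*z^2 - 16*z - 32) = (z - 3)*(z - 2)*(z + 4)*(z^2 - 2*z - 8) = (z - 3)*(z - 2)*(z + 2)*(z + 4)*(z - 4)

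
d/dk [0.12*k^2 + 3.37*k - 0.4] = 0.24*k + 3.37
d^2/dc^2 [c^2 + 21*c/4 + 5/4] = 2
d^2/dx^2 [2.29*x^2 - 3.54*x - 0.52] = 4.58000000000000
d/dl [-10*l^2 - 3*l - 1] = -20*l - 3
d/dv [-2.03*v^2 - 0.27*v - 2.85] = -4.06*v - 0.27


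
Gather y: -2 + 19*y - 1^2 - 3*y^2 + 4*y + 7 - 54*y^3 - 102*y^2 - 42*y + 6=-54*y^3 - 105*y^2 - 19*y + 10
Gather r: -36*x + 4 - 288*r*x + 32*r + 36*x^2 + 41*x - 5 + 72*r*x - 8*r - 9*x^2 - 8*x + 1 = r*(24 - 216*x) + 27*x^2 - 3*x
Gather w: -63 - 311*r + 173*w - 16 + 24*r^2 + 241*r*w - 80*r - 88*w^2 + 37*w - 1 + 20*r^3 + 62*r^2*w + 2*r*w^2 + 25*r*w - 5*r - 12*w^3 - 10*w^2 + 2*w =20*r^3 + 24*r^2 - 396*r - 12*w^3 + w^2*(2*r - 98) + w*(62*r^2 + 266*r + 212) - 80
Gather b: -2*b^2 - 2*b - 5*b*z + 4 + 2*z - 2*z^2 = -2*b^2 + b*(-5*z - 2) - 2*z^2 + 2*z + 4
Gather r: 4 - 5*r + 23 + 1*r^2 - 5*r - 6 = r^2 - 10*r + 21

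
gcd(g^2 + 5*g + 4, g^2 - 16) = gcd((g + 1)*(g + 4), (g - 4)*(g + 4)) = g + 4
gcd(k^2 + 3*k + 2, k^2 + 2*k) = k + 2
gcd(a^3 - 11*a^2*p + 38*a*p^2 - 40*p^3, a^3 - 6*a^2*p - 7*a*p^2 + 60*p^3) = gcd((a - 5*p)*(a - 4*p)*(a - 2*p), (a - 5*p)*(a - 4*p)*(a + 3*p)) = a^2 - 9*a*p + 20*p^2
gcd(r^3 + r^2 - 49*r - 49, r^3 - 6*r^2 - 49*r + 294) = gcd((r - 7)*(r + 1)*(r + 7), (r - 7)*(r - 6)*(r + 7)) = r^2 - 49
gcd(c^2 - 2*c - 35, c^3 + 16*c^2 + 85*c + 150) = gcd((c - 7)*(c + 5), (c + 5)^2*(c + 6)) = c + 5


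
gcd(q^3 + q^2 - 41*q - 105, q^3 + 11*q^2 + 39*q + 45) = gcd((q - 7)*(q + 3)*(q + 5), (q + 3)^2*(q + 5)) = q^2 + 8*q + 15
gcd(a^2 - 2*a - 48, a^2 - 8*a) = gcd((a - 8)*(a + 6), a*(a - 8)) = a - 8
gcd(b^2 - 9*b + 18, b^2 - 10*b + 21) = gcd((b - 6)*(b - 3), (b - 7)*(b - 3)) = b - 3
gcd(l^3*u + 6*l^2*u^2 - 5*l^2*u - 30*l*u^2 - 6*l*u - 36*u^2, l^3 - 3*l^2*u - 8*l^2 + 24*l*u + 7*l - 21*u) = 1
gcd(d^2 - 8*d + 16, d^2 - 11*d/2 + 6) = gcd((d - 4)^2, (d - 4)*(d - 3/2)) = d - 4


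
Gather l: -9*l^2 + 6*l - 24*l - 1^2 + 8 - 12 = -9*l^2 - 18*l - 5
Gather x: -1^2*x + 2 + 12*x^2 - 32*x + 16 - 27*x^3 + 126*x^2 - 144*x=-27*x^3 + 138*x^2 - 177*x + 18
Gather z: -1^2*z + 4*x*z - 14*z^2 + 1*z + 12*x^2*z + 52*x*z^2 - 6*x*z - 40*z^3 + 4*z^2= -40*z^3 + z^2*(52*x - 10) + z*(12*x^2 - 2*x)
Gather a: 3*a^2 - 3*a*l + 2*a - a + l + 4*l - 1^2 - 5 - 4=3*a^2 + a*(1 - 3*l) + 5*l - 10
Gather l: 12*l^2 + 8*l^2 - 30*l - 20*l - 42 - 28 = 20*l^2 - 50*l - 70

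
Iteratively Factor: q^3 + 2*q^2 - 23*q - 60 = (q - 5)*(q^2 + 7*q + 12) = (q - 5)*(q + 4)*(q + 3)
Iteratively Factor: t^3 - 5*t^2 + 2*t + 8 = (t + 1)*(t^2 - 6*t + 8) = (t - 2)*(t + 1)*(t - 4)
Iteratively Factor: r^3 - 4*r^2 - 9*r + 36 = (r - 4)*(r^2 - 9) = (r - 4)*(r + 3)*(r - 3)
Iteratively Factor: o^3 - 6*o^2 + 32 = (o - 4)*(o^2 - 2*o - 8) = (o - 4)*(o + 2)*(o - 4)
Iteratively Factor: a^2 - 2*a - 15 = (a - 5)*(a + 3)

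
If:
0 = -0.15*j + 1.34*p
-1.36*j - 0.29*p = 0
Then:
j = 0.00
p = 0.00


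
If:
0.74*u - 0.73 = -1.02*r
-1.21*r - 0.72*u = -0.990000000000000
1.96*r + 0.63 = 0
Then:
No Solution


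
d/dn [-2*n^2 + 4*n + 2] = 4 - 4*n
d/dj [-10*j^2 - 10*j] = -20*j - 10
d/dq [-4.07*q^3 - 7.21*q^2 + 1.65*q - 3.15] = -12.21*q^2 - 14.42*q + 1.65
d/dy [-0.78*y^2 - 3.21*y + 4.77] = -1.56*y - 3.21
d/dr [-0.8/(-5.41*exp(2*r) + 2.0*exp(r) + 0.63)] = (1.6 - 8.656*exp(r))*exp(r)/(-5.41*exp(2*r) + 2.0*exp(r) + 0.63)^2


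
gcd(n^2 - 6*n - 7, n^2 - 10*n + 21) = n - 7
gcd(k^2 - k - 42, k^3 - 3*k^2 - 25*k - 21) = k - 7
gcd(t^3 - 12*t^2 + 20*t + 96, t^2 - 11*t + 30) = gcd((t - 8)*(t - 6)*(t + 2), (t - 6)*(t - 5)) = t - 6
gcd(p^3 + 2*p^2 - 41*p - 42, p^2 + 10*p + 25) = 1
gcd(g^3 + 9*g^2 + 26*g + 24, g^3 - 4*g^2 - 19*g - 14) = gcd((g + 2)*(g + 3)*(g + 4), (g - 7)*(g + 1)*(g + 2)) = g + 2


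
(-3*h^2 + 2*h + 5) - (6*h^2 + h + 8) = -9*h^2 + h - 3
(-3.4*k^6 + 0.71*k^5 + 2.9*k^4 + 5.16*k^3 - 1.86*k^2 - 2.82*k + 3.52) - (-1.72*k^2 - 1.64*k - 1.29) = -3.4*k^6 + 0.71*k^5 + 2.9*k^4 + 5.16*k^3 - 0.14*k^2 - 1.18*k + 4.81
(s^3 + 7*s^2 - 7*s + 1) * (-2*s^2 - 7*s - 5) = -2*s^5 - 21*s^4 - 40*s^3 + 12*s^2 + 28*s - 5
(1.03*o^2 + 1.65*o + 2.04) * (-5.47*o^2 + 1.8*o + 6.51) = -5.6341*o^4 - 7.1715*o^3 - 1.4835*o^2 + 14.4135*o + 13.2804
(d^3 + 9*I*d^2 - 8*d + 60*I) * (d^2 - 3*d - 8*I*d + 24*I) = d^5 - 3*d^4 + I*d^4 + 64*d^3 - 3*I*d^3 - 192*d^2 + 124*I*d^2 + 480*d - 372*I*d - 1440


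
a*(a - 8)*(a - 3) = a^3 - 11*a^2 + 24*a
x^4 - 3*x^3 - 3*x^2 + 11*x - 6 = (x - 3)*(x - 1)^2*(x + 2)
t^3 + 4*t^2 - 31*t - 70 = (t - 5)*(t + 2)*(t + 7)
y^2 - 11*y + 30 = (y - 6)*(y - 5)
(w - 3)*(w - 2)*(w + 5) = w^3 - 19*w + 30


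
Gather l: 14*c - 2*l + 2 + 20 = 14*c - 2*l + 22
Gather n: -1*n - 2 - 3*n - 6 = -4*n - 8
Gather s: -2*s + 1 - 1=-2*s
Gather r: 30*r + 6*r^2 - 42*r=6*r^2 - 12*r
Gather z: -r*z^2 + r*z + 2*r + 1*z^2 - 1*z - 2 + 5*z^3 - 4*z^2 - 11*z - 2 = 2*r + 5*z^3 + z^2*(-r - 3) + z*(r - 12) - 4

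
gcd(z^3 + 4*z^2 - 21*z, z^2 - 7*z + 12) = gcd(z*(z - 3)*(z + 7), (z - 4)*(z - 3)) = z - 3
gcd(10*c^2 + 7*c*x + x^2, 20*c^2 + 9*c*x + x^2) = 5*c + x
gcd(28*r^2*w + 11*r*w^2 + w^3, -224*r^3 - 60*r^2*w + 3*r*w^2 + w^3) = 28*r^2 + 11*r*w + w^2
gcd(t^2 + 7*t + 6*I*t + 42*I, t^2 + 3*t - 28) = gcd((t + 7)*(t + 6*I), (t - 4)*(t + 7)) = t + 7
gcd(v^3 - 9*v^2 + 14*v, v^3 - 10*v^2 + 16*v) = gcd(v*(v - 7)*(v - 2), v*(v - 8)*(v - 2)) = v^2 - 2*v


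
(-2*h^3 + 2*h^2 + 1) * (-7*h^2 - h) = 14*h^5 - 12*h^4 - 2*h^3 - 7*h^2 - h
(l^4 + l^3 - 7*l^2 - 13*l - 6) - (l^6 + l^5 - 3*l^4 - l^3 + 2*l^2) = -l^6 - l^5 + 4*l^4 + 2*l^3 - 9*l^2 - 13*l - 6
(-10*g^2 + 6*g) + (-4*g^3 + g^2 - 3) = -4*g^3 - 9*g^2 + 6*g - 3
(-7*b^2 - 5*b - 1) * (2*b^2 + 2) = -14*b^4 - 10*b^3 - 16*b^2 - 10*b - 2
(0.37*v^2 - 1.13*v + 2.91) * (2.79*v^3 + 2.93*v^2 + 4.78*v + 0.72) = 1.0323*v^5 - 2.0686*v^4 + 6.5766*v^3 + 3.3913*v^2 + 13.0962*v + 2.0952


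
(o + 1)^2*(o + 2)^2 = o^4 + 6*o^3 + 13*o^2 + 12*o + 4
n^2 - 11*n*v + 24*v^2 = (n - 8*v)*(n - 3*v)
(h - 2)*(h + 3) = h^2 + h - 6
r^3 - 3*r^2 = r^2*(r - 3)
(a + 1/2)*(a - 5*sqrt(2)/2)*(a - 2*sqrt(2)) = a^3 - 9*sqrt(2)*a^2/2 + a^2/2 - 9*sqrt(2)*a/4 + 10*a + 5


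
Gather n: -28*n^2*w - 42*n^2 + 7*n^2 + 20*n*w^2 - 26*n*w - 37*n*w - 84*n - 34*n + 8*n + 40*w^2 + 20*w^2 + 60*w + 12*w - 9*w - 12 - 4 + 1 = n^2*(-28*w - 35) + n*(20*w^2 - 63*w - 110) + 60*w^2 + 63*w - 15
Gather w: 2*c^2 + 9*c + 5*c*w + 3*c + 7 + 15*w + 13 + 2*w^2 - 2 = 2*c^2 + 12*c + 2*w^2 + w*(5*c + 15) + 18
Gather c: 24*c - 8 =24*c - 8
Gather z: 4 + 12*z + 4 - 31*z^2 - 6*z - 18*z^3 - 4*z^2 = -18*z^3 - 35*z^2 + 6*z + 8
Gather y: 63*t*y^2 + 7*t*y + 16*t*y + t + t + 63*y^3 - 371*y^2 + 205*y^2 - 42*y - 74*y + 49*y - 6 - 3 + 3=2*t + 63*y^3 + y^2*(63*t - 166) + y*(23*t - 67) - 6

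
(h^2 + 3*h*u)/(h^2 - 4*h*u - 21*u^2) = h/(h - 7*u)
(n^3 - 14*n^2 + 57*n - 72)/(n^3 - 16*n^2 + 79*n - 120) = (n - 3)/(n - 5)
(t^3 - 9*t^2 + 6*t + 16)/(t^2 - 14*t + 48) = (t^2 - t - 2)/(t - 6)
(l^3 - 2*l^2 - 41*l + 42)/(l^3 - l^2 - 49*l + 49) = (l + 6)/(l + 7)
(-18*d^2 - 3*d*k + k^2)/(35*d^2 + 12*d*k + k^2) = (-18*d^2 - 3*d*k + k^2)/(35*d^2 + 12*d*k + k^2)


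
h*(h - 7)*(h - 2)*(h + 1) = h^4 - 8*h^3 + 5*h^2 + 14*h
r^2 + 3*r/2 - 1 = (r - 1/2)*(r + 2)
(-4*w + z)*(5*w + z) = -20*w^2 + w*z + z^2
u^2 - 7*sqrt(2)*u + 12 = (u - 6*sqrt(2))*(u - sqrt(2))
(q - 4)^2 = q^2 - 8*q + 16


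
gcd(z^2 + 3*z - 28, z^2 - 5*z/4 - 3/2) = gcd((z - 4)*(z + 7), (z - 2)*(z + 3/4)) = 1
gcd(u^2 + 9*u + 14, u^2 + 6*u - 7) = u + 7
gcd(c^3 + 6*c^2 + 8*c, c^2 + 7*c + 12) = c + 4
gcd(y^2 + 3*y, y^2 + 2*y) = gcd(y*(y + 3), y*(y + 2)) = y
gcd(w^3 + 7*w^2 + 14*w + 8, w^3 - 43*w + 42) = 1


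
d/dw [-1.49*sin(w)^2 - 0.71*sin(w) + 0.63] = -(2.98*sin(w) + 0.71)*cos(w)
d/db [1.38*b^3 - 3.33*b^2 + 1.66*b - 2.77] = 4.14*b^2 - 6.66*b + 1.66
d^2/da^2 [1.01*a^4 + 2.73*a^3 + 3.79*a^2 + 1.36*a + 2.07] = 12.12*a^2 + 16.38*a + 7.58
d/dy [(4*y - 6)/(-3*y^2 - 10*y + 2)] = 4*(3*y^2 - 9*y - 13)/(9*y^4 + 60*y^3 + 88*y^2 - 40*y + 4)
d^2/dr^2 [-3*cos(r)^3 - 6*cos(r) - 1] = 3*(5 - 9*sin(r)^2)*cos(r)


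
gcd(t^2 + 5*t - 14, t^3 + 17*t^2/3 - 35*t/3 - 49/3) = t + 7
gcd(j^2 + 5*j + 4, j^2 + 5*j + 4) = j^2 + 5*j + 4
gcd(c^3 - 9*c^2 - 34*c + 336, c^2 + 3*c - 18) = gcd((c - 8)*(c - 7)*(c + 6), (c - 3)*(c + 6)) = c + 6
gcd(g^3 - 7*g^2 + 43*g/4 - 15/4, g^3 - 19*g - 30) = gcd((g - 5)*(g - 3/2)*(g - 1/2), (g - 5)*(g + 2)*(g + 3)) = g - 5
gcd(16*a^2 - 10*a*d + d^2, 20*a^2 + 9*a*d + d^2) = 1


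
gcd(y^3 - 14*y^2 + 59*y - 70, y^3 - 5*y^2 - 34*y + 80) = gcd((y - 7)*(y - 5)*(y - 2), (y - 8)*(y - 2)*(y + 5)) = y - 2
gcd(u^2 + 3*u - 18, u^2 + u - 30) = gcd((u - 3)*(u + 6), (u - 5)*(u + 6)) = u + 6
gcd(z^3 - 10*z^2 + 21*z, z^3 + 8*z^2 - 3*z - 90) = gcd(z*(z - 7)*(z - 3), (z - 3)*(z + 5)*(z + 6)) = z - 3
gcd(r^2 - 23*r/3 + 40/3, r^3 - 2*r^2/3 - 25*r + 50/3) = r - 5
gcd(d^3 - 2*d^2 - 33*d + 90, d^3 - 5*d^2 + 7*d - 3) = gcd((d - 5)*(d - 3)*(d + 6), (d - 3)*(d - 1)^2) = d - 3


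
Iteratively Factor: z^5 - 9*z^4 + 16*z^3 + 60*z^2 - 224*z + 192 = (z - 2)*(z^4 - 7*z^3 + 2*z^2 + 64*z - 96) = (z - 2)^2*(z^3 - 5*z^2 - 8*z + 48) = (z - 2)^2*(z + 3)*(z^2 - 8*z + 16) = (z - 4)*(z - 2)^2*(z + 3)*(z - 4)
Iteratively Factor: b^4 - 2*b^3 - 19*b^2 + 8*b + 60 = (b + 2)*(b^3 - 4*b^2 - 11*b + 30) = (b - 2)*(b + 2)*(b^2 - 2*b - 15) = (b - 2)*(b + 2)*(b + 3)*(b - 5)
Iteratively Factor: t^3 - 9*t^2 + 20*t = (t)*(t^2 - 9*t + 20) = t*(t - 4)*(t - 5)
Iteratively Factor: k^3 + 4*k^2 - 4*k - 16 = (k + 4)*(k^2 - 4) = (k - 2)*(k + 4)*(k + 2)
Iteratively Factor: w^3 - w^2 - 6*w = (w)*(w^2 - w - 6) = w*(w - 3)*(w + 2)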